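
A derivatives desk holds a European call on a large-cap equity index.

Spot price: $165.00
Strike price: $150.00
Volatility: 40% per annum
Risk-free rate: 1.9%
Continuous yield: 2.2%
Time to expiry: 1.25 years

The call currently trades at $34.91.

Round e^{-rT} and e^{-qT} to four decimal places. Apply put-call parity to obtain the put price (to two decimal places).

$20.86

e^(−qT) = e^(−0.022·1.25) = 0.9729;  e^(−rT) = e^(−0.019·1.25) = 0.9765
Put-call parity: C − P = S·e^(−qT) − K·e^(−rT) = 165·0.9729 − 150·0.9765 = 160.5285 − 146.4750 = 14.0535
P = C − (C − P) = 34.91 − (14.0535) = 20.8565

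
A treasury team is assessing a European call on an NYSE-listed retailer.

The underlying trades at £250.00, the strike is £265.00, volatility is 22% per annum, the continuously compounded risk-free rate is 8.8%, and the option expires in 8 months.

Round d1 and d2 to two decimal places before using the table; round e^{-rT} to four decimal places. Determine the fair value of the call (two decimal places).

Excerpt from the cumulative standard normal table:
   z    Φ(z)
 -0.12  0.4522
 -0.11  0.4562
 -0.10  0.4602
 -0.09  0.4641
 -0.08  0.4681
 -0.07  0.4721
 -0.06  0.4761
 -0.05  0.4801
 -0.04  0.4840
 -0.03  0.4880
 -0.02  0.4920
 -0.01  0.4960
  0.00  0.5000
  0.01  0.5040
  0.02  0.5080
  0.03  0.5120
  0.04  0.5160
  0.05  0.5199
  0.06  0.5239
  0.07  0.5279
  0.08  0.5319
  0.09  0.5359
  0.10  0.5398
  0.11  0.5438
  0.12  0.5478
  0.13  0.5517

σ√T = 0.22 × 0.8165 = 0.1796
d₁ = [ln(250/265) + (0.088 + 0.22²/2)·0.6667] / 0.1796 = [-0.0583 + 0.0748] / 0.1796 = 0.0920 ⇒ 0.09
d₂ = d₁ − σ√T = 0.0920 − 0.1796 = -0.0876 ⇒ -0.09
exp(−rT) = exp(−0.088·0.6667) = 0.9430
C = 250·N(0.09) − 265·0.9430·N(-0.09) = 250·0.5359 − 265·0.9430·0.4641 = 133.9750 − 115.9763 = 17.9987

£18.00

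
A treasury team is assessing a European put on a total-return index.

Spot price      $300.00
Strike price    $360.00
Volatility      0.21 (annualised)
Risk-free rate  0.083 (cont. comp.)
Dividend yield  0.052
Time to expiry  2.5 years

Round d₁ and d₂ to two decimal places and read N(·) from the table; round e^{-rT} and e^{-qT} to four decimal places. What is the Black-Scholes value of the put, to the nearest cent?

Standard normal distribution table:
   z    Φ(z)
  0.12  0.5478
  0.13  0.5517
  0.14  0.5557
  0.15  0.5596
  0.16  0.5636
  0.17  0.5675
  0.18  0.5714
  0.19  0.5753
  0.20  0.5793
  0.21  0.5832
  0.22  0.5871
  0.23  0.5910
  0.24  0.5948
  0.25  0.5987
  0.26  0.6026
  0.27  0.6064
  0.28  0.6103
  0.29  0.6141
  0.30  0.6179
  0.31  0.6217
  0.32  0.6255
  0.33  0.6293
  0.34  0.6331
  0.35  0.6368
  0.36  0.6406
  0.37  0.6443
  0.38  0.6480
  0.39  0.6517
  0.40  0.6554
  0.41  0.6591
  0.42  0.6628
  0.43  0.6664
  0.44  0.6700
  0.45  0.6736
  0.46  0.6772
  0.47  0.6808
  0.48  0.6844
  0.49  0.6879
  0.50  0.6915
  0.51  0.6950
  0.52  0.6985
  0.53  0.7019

$52.80

T = 2.5;  σ√T = 0.3320
d₁ = [ln(300/360) + (0.083 − 0.052 + 0.21²/2)·2.5] / 0.3320 = [-0.1823 + 0.1326] / 0.3320 = -0.1497 which rounds to -0.15
d₂ = d₁ − σ√T = -0.1497 − 0.3320 = -0.4817 which rounds to -0.48
exp(−qT) = exp(−0.052·2.5) = 0.8781;  exp(−rT) = exp(−0.083·2.5) = 0.8126
P = 360·0.8126·N(0.48) − 300·0.8781·N(0.15) = 360·0.8126·0.6844 − 300·0.8781·0.5596 = 200.2116 − 147.4154 = 52.7962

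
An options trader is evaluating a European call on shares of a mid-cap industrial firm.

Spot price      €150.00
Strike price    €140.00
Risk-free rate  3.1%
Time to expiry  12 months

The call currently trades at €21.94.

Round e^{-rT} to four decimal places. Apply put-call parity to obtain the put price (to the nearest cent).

exp(−rT) = exp(−0.031·1) = 0.9695
Put-call parity: C − P = S − K·e^(−rT) = 150 − 140·0.9695 = 150 − 135.7300 = 14.2700
P = C − (C − P) = 21.94 − (14.2700) = 7.6700

€7.67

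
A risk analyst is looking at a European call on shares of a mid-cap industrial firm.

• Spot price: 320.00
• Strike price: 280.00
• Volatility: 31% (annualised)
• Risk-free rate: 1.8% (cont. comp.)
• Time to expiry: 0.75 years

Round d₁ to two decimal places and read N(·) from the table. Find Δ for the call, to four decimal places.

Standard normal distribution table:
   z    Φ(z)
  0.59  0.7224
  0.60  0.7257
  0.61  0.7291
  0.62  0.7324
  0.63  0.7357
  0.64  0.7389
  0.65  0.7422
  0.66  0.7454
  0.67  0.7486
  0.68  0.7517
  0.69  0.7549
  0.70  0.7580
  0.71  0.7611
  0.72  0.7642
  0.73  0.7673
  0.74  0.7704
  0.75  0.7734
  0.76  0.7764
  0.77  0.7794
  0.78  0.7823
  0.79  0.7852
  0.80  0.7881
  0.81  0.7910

T = 0.75;  σ√T = 0.2685
d₁ = [ln(320/280) + (0.018 + ½·0.31²)·0.75] / (σ√T) = (0.1335 + 0.0495) / 0.2685 = 0.6819 → 0.68
N(d₁) = N(0.68) = 0.7517
Δ_call = N(d₁) = 0.7517

0.7517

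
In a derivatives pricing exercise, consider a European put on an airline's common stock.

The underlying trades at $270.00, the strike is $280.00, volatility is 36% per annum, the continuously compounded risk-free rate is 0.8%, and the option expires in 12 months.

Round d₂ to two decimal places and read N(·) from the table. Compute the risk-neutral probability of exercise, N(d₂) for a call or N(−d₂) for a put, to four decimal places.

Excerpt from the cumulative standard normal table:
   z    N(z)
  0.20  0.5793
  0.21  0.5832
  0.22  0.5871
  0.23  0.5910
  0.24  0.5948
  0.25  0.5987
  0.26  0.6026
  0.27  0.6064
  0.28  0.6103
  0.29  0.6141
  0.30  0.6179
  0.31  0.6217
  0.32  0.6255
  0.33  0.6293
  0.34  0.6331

σ√T = 0.36 × 1.0000 = 0.3600
ln(S/K) + (r + σ²/2)T = ln(270/280) + (0.008 + 0.36²/2)·1 = -0.0364 + 0.0728 = 0.0364
d₁ = 0.0364 / 0.3600 = 0.1012 → 0.10
d₂ = d₁ − σ√T = 0.1012 − 0.3600 = -0.2588 → -0.26
Pr(exercise) under Q = N(−d₂) = N(0.26) = 0.6026

0.6026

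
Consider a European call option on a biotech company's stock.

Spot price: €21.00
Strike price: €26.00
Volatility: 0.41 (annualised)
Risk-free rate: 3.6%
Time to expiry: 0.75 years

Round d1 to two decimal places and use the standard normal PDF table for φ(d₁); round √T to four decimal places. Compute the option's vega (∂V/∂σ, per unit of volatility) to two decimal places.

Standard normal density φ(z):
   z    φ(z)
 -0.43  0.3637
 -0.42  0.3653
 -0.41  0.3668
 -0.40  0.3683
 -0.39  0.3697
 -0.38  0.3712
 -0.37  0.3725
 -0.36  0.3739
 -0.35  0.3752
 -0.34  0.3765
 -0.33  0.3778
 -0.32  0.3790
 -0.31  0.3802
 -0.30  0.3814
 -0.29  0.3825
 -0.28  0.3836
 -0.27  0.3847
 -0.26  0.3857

6.82

T = 0.75;  σ√T = 0.3551
d₁ = [ln(21/26) + (0.036 + ½·0.41²)·0.75] / (σ√T) = (-0.2136 + 0.0900) / 0.3551 = -0.3479 which rounds to -0.35
√T = √0.75 = 0.8660
φ(d₁) = φ(-0.35) = 0.3752
vega = S·φ(d₁)·√T = 21·0.3752·0.8660 = 6.8234
(Call and put vega coincide under Black-Scholes.)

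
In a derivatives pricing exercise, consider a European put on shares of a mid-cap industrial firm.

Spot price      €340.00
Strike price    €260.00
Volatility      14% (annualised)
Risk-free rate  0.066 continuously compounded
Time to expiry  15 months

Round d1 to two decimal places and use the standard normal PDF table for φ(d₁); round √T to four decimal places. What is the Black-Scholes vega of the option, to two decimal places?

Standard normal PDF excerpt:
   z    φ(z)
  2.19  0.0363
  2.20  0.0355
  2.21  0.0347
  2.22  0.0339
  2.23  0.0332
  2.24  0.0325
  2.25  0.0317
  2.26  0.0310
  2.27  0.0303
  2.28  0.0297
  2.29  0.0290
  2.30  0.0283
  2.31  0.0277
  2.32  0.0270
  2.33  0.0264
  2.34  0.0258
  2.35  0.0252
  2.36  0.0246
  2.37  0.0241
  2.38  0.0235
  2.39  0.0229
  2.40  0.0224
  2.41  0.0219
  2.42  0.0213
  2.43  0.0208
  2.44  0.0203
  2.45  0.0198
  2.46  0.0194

σ√T = 0.14·√1.25 = 0.1565
d₁ = [ln(340/260) + (0.066 + 0.14²/2)·1.25] / 0.1565 = [0.2683 + 0.0948] / 0.1565 = 2.3192 ⇒ 2.32
√T = √1.25 = 1.1180
φ(d₁) = φ(2.32) = 0.0270
vega = S·φ(d₁)·√T = 340·0.0270·1.1180 = 10.2632
(The call has the same vega.)

10.26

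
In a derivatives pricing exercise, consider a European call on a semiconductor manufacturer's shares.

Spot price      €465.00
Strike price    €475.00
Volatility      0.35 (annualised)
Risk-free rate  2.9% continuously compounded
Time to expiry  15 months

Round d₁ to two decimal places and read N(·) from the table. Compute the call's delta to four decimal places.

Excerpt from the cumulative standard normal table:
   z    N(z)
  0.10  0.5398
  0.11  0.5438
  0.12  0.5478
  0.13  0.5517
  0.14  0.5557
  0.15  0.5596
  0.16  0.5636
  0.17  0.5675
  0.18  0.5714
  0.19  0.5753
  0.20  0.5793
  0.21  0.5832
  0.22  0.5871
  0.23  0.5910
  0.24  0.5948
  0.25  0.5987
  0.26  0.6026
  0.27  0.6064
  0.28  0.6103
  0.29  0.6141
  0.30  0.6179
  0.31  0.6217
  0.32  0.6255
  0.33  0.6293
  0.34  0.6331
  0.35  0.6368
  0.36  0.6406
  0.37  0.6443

0.5910

σ√T = 0.35 × 1.1180 = 0.3913
d₁ = [ln(465/475) + (0.029 + ½·0.35²)·1.25] / (σ√T) = (-0.0213 + 0.1128) / 0.3913 = 0.2339 → 0.23
N(d₁) = N(0.23) = 0.5910
Δ_call = N(d₁) = 0.5910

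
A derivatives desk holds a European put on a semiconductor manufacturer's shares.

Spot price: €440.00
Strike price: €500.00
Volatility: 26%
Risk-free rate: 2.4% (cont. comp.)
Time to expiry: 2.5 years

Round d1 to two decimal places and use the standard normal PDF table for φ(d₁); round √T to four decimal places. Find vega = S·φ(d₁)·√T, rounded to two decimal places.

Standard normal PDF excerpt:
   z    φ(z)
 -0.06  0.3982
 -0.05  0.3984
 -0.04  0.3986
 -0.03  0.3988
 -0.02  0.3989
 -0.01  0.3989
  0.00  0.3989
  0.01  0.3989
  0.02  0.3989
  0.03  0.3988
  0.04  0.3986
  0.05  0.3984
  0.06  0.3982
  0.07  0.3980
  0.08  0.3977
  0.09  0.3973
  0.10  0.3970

T = 2.5;  σ√T = 0.4111
d₁ = [ln(440/500) + (0.024 + 0.26²/2)·2.5] / 0.4111 = [-0.1278 + 0.1445] / 0.4111 = 0.0405 ≈ 0.04
√T = √2.5 = 1.5811
φ(d₁) = φ(0.04) = 0.3986
vega = S·φ(d₁)·√T = 440·0.3986·1.5811 = 277.2996
(Vega is the same for a European call and put with the same parameters.)

277.30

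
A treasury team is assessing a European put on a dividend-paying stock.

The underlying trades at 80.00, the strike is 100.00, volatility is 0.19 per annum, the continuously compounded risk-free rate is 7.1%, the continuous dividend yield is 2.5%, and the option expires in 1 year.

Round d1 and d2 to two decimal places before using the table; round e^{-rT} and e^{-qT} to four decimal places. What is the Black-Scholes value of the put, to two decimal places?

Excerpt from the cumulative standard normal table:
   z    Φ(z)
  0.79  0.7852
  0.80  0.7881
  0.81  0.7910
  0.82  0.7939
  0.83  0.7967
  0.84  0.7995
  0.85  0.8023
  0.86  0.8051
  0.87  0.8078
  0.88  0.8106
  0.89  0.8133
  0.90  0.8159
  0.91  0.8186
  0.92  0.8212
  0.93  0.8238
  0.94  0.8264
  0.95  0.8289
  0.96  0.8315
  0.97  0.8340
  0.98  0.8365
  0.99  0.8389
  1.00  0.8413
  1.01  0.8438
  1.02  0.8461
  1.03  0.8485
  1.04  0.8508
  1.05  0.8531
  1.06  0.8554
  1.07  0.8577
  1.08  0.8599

T = 1;  σ√T = 0.1900
d₁ = [ln(80/100) + (0.071 − 0.025 + 0.19²/2)·1] / 0.1900 = [-0.2231 + 0.0640] / 0.1900 = -0.8373 → -0.84
d₂ = d₁ − σ√T = -0.8373 − 0.1900 = -1.0273 → -1.03
e^(−qT) = e^(−0.025·1) = 0.9753;  e^(−rT) = e^(−0.071·1) = 0.9315
N(−d₂) = N(1.03) = 0.8485;  N(−d₁) = N(0.84) = 0.7995
P = 100·0.9315·0.8485 − 80·0.9753·0.7995 = 79.0378 − 62.3802 = 16.6576

16.66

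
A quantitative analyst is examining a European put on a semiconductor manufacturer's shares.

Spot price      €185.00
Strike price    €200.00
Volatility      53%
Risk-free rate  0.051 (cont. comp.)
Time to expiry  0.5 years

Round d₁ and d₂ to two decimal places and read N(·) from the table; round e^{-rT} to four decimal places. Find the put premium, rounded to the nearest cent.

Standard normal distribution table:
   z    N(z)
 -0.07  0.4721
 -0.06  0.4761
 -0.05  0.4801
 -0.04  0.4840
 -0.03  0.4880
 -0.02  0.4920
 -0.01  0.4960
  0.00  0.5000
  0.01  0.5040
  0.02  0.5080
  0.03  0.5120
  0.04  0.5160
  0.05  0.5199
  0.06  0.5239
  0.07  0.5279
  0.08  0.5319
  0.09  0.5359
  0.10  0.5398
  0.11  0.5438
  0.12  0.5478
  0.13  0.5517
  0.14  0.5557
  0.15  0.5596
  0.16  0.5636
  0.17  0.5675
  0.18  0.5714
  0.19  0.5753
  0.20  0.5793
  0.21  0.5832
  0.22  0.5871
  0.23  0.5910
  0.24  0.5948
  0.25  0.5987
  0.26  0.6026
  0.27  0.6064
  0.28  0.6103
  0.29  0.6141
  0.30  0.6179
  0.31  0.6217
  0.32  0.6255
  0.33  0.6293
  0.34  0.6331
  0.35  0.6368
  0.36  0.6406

€33.87

σ√T = 0.53·√0.5 = 0.3748
d₁ = [ln(185/200) + (0.051 + ½·0.53²)·0.5] / (σ√T) = (-0.0780 + 0.0957) / 0.3748 = 0.0474 → 0.05
d₂ = 0.0474 − 0.3748 = -0.3274 → -0.33
e^(−rT) = e^(−0.051·0.5) = 0.9748
P = 200·0.9748·N(0.33) − 185·N(-0.05) = 200·0.9748·0.6293 − 185·0.4801 = 122.6883 − 88.8185 = 33.8698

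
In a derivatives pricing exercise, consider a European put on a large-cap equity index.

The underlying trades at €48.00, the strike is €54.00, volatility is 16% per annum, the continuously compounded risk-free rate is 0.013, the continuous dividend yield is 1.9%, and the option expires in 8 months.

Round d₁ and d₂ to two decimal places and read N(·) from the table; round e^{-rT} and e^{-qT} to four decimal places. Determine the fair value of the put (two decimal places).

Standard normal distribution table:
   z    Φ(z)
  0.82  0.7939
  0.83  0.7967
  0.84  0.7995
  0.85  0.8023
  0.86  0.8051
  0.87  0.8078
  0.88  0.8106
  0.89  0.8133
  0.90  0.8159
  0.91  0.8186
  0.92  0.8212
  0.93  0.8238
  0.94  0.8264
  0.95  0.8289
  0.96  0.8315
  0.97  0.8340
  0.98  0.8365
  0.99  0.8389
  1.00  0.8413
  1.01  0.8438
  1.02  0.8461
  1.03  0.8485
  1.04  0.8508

€6.75

T = 0.6667;  σ√T = 0.1306
ln(S/K) + (r − q + σ²/2)T = ln(48/54) + (0.013 − 0.019 + 0.16²/2)·0.6667 = -0.1178 + 0.0045 = -0.1132
d₁ = -0.1132 / 0.1306 = -0.8669 which rounds to -0.87
d₂ = d₁ − σ√T = -0.8669 − 0.1306 = -0.9975 which rounds to -1.00
e^(−qT) = e^(−0.019·0.6667) = 0.9874;  e^(−rT) = e^(−0.013·0.6667) = 0.9914
N(−d₂) = N(1.00) = 0.8413;  N(−d₁) = N(0.87) = 0.8078
P = 54·0.9914·0.8413 − 48·0.9874·0.8078 = 45.0395 − 38.2858 = 6.7537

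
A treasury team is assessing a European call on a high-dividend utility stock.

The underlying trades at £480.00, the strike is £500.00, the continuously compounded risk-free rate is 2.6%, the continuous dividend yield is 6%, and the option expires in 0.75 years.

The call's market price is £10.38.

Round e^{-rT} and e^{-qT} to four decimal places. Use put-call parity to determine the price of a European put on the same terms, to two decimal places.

£41.85

exp(−qT) = exp(−0.06·0.75) = 0.9560;  exp(−rT) = exp(−0.026·0.75) = 0.9807
Put-call parity: C − P = S·e^(−qT) − K·e^(−rT) = 480·0.9560 − 500·0.9807 = 458.8800 − 490.3500 = -31.4700
P = C − (C − P) = 10.38 − (-31.4700) = 41.8500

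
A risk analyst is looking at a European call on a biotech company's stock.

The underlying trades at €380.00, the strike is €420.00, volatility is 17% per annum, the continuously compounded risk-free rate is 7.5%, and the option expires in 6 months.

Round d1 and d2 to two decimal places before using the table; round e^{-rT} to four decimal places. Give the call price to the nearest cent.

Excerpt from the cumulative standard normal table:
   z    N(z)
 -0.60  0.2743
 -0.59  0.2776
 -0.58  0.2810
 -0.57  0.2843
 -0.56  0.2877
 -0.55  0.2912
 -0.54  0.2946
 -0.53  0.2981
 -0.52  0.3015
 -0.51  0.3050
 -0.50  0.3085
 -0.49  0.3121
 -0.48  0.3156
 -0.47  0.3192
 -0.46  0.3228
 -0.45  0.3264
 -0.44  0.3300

T = 0.5;  σ√T = 0.1202
ln(S/K) + (r + σ²/2)T = ln(380/420) + (0.075 + 0.17²/2)·0.5 = -0.1001 + 0.0447 = -0.0554
d₁ = -0.0554 / 0.1202 = -0.4605 ≈ -0.46
d₂ = d₁ − σ√T = -0.4605 − 0.1202 = -0.5807 ≈ -0.58
exp(−rT) = exp(−0.075·0.5) = 0.9632
N(d₁) = N(-0.46) = 0.3228;  N(d₂) = N(-0.58) = 0.2810
C = 380·0.3228 − 420·0.9632·0.2810 = 122.6640 − 113.6769 = 8.9871

€8.99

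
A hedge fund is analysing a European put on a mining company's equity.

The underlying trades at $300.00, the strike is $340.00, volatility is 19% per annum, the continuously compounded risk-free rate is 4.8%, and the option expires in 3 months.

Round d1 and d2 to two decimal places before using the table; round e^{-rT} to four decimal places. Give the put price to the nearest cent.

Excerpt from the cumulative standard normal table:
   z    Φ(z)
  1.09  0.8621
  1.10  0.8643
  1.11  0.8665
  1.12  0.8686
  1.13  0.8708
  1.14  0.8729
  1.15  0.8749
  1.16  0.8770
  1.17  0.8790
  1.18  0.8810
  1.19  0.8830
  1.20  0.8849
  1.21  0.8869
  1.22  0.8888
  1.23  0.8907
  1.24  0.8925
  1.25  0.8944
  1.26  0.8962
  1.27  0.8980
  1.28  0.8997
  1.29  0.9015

$37.97

σ√T = 0.19·√0.25 = 0.0950
d₁ = [ln(300/340) + (0.048 + 0.19²/2)·0.25] / 0.0950 = [-0.1252 + 0.0165] / 0.0950 = -1.1437 ≈ -1.14
d₂ = d₁ − σ√T = -1.1437 − 0.0950 = -1.2387 ≈ -1.24
exp(−rT) = exp(−0.048·0.25) = 0.9881
N(−d₂) = N(1.24) = 0.8925;  N(−d₁) = N(1.14) = 0.8729
P = 340·0.9881·0.8925 − 300·0.8729 = 299.8389 − 261.8700 = 37.9689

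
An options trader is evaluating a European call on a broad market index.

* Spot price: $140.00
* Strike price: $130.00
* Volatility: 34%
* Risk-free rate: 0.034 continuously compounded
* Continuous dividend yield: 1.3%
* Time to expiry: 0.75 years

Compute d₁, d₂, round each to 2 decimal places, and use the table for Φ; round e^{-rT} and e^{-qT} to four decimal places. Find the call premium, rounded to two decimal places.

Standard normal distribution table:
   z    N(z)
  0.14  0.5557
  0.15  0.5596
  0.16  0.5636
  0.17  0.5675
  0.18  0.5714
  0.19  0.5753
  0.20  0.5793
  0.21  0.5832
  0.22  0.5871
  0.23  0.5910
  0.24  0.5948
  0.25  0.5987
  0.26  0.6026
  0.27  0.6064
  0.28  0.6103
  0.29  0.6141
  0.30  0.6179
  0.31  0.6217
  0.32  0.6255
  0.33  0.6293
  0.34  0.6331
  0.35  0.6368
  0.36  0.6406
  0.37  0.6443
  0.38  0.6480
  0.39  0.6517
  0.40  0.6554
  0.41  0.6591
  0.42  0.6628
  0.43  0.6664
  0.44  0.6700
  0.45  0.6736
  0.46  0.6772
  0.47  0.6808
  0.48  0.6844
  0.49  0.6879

T = 0.75;  σ√T = 0.2944
d₁ = [ln(140/130) + (0.034 − 0.013 + 0.34²/2)·0.75] / 0.2944 = [0.0741 + 0.0591] / 0.2944 = 0.4524 ≈ 0.45
d₂ = d₁ − σ√T = 0.4524 − 0.2944 = 0.1579 ≈ 0.16
exp(−qT) = exp(−0.013·0.75) = 0.9903;  exp(−rT) = exp(−0.034·0.75) = 0.9748
N(d₁) = N(0.45) = 0.6736;  N(d₂) = N(0.16) = 0.5636
C = 140·0.9903·0.6736 − 130·0.9748·0.5636 = 93.3893 − 71.4216 = 21.9676

$21.97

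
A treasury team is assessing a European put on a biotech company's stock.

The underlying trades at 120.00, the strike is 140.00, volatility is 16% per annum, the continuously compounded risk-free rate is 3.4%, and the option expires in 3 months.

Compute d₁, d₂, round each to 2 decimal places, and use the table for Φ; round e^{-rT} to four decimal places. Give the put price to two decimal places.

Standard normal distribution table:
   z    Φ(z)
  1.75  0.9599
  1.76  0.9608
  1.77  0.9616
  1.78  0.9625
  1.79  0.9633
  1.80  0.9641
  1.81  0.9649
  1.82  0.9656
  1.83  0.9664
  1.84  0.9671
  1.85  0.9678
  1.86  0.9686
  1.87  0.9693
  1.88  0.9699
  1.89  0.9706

18.95

σ√T = 0.16 × 0.5000 = 0.0800
d₁ = [ln(120/140) + (0.034 + ½·0.16²)·0.25] / (σ√T) = (-0.1542 + 0.0117) / 0.0800 = -1.7806 ≈ -1.78
d₂ = -1.7806 − 0.0800 = -1.8606 ≈ -1.86
e^(−rT) = e^(−0.034·0.25) = 0.9915
P = 140·0.9915·N(1.86) − 120·N(1.78) = 140·0.9915·0.9686 − 120·0.9625 = 134.4514 − 115.5000 = 18.9514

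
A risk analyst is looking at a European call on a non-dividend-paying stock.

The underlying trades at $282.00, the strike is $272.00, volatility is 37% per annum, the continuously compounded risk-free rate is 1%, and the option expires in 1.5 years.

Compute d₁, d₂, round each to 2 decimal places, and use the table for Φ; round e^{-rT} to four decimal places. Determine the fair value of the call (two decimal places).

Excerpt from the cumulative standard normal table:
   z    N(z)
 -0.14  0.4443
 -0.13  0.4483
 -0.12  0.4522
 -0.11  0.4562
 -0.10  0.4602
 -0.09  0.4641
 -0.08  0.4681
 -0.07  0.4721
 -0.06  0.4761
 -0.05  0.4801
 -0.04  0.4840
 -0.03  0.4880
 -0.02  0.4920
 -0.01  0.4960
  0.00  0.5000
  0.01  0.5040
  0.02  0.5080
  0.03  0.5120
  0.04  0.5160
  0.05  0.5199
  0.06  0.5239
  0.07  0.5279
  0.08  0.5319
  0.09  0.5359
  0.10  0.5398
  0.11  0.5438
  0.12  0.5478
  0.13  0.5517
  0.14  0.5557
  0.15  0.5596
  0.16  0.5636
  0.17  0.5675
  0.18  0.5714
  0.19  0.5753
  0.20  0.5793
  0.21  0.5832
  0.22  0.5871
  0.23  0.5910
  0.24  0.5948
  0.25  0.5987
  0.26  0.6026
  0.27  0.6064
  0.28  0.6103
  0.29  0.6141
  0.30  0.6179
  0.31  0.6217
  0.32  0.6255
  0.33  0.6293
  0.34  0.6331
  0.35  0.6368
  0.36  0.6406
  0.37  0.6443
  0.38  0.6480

$56.30

T = 1.5;  σ√T = 0.4532
ln(S/K) + (r + σ²/2)T = ln(282/272) + (0.01 + 0.37²/2)·1.5 = 0.0361 + 0.1177 = 0.1538
d₁ = 0.1538 / 0.4532 = 0.3394 ⇒ 0.34
d₂ = d₁ − σ√T = 0.3394 − 0.4532 = -0.1138 ⇒ -0.11
exp(−rT) = exp(−0.01·1.5) = 0.9851
N(d₁) = N(0.34) = 0.6331;  N(d₂) = N(-0.11) = 0.4562
C = 282·0.6331 − 272·0.9851·0.4562 = 178.5342 − 122.2375 = 56.2967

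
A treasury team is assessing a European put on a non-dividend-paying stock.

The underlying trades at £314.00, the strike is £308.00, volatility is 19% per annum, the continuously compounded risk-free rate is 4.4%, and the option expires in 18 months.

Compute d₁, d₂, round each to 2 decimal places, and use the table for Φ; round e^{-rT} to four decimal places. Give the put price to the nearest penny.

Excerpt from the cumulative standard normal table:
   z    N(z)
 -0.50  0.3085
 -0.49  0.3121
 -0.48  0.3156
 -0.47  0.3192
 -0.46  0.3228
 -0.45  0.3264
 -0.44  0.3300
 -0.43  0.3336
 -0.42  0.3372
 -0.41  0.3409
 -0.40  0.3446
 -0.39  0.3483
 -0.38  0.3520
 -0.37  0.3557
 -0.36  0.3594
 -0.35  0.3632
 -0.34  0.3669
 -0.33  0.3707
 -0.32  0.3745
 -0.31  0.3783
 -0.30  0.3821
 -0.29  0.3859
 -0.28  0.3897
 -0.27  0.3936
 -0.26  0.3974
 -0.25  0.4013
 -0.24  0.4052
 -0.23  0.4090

£16.60

σ√T = 0.19 × 1.2247 = 0.2327
d₁ = [ln(314/308) + (0.044 + 0.19²/2)·1.5] / 0.2327 = [0.0193 + 0.0931] / 0.2327 = 0.4829 ≈ 0.48
d₂ = d₁ − σ√T = 0.4829 − 0.2327 = 0.2502 ≈ 0.25
e^(−rT) = e^(−0.044·1.5) = 0.9361
N(−d₂) = N(-0.25) = 0.4013;  N(−d₁) = N(-0.48) = 0.3156
P = 308·0.9361·0.4013 − 314·0.3156 = 115.7023 − 99.0984 = 16.6039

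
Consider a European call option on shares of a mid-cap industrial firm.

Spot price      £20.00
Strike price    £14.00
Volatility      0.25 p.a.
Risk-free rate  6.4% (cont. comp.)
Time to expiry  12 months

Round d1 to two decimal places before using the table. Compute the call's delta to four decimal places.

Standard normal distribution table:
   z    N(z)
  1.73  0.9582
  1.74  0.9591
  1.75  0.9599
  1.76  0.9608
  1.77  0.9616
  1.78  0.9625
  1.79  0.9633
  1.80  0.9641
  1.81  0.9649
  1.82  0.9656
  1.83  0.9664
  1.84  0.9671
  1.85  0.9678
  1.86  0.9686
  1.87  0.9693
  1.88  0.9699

0.9649

σ√T = 0.25 × 1.0000 = 0.2500
d₁ = [ln(20/14) + (0.064 + ½·0.25²)·1] / (σ√T) = (0.3567 + 0.0953) / 0.2500 = 1.8077 ≈ 1.81
N(d₁) = N(1.81) = 0.9649
Δ_call = N(d₁) = 0.9649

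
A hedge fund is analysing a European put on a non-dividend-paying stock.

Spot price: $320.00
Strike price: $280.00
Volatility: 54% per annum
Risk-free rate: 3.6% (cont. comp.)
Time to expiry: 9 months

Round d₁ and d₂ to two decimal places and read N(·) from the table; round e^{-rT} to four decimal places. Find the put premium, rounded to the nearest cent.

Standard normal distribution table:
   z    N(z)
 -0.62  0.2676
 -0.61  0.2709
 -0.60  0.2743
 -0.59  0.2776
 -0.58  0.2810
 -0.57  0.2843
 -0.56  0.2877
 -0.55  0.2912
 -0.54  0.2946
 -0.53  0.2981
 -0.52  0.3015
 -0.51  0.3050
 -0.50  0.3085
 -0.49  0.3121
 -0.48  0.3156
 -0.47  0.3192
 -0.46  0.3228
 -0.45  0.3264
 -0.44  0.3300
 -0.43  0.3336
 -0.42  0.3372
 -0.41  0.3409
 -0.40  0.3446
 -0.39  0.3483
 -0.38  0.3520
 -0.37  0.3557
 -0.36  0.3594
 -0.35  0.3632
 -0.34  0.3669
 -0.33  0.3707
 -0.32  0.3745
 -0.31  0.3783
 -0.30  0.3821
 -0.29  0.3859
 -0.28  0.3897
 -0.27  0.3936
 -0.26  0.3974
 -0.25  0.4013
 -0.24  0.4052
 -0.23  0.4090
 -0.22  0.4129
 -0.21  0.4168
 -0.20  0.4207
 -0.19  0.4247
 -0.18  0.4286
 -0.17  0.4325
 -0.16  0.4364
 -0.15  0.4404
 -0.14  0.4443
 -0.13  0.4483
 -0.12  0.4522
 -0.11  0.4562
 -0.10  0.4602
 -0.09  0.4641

$34.42

T = 0.75;  σ√T = 0.4677
d₁ = [ln(320/280) + (0.036 + ½·0.54²)·0.75] / (σ√T) = (0.1335 + 0.1364) / 0.4677 = 0.5771 which rounds to 0.58
d₂ = 0.5771 − 0.4677 = 0.1094 which rounds to 0.11
e^(−rT) = e^(−0.036·0.75) = 0.9734
N(−d₂) = N(-0.11) = 0.4562;  N(−d₁) = N(-0.58) = 0.2810
P = 280·0.9734·0.4562 − 320·0.2810 = 124.3382 − 89.9200 = 34.4182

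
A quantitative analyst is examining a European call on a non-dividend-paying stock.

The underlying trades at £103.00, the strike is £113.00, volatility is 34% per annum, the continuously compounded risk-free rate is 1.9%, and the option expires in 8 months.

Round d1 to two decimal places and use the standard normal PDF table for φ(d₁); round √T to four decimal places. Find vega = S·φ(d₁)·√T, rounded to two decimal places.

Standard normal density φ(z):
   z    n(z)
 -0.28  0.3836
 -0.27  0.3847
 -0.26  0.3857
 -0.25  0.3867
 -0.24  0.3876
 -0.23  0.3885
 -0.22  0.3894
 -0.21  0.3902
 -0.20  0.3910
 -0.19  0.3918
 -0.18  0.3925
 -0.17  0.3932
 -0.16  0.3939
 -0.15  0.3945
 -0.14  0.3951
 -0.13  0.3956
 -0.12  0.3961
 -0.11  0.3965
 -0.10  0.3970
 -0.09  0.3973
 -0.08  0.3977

σ√T = 0.34 × 0.8165 = 0.2776
d₁ = [ln(103/113) + (0.019 + 0.34²/2)·0.6667] / 0.2776 = [-0.0927 + 0.0512] / 0.2776 = -0.1493 which rounds to -0.15
√T = √0.6667 = 0.8165
φ(d₁) = φ(-0.15) = 0.3945
vega = S·φ(d₁)·√T = 103·0.3945·0.8165 = 33.1773

33.18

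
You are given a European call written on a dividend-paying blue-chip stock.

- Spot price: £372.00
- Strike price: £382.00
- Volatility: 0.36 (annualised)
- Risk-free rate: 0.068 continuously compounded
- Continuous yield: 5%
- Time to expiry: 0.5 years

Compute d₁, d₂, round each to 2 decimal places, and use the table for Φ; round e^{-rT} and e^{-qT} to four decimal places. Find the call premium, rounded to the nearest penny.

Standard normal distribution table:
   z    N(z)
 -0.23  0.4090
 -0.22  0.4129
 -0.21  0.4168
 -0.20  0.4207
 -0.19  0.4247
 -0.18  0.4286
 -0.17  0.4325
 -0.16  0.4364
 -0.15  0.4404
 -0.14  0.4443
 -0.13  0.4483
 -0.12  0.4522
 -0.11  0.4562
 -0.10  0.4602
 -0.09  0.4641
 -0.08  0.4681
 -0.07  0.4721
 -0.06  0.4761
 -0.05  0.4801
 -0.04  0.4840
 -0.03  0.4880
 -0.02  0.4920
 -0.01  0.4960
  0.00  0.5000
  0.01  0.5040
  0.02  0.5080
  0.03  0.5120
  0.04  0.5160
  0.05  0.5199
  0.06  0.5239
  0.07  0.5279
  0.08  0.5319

£34.74

T = 0.5;  σ√T = 0.2546
d₁ = [ln(372/382) + (0.068 − 0.05 + ½·0.36²)·0.5] / (σ√T) = (-0.0265 + 0.0414) / 0.2546 = 0.0584 ⇒ 0.06
d₂ = 0.0584 − 0.2546 = -0.1961 ⇒ -0.20
e^(−qT) = e^(−0.05·0.5) = 0.9753;  e^(−rT) = e^(−0.068·0.5) = 0.9666
N(d₁) = N(0.06) = 0.5239;  N(d₂) = N(-0.20) = 0.4207
C = 372·0.9753·0.5239 − 382·0.9666·0.4207 = 190.0770 − 155.3398 = 34.7372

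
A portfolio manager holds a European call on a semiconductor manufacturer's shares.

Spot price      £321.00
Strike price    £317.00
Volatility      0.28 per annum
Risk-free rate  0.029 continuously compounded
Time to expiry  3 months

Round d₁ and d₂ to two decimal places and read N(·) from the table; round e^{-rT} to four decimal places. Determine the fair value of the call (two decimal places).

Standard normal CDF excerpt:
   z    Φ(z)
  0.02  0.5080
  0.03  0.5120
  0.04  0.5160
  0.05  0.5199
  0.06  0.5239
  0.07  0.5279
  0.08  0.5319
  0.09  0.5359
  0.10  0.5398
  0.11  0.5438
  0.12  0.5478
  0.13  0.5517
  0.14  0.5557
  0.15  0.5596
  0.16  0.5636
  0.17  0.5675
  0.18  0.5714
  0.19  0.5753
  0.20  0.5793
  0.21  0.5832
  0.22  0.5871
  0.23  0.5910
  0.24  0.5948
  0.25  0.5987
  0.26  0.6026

£21.07

σ√T = 0.28 × 0.5000 = 0.1400
d₁ = [ln(321/317) + (0.029 + ½·0.28²)·0.25] / (σ√T) = (0.0125 + 0.0171) / 0.1400 = 0.2114 → 0.21
d₂ = 0.2114 − 0.1400 = 0.0714 → 0.07
e^(−rT) = e^(−0.029·0.25) = 0.9928
N(d₁) = N(0.21) = 0.5832;  N(d₂) = N(0.07) = 0.5279
C = 321·0.5832 − 317·0.9928·0.5279 = 187.2072 − 166.1394 = 21.0678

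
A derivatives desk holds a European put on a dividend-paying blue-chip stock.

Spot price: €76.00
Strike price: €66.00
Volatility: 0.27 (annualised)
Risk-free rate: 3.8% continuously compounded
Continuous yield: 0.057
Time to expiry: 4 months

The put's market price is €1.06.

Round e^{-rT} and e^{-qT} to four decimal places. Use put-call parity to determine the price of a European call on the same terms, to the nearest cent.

exp(−qT) = exp(−0.057·0.3333) = 0.9812;  exp(−rT) = exp(−0.038·0.3333) = 0.9874
Put-call parity: C − P = S·e^(−qT) − K·e^(−rT) = 76·0.9812 − 66·0.9874 = 74.5712 − 65.1684 = 9.4028
C = P + (C − P) = 1.06 + (9.4028) = 10.4628

€10.46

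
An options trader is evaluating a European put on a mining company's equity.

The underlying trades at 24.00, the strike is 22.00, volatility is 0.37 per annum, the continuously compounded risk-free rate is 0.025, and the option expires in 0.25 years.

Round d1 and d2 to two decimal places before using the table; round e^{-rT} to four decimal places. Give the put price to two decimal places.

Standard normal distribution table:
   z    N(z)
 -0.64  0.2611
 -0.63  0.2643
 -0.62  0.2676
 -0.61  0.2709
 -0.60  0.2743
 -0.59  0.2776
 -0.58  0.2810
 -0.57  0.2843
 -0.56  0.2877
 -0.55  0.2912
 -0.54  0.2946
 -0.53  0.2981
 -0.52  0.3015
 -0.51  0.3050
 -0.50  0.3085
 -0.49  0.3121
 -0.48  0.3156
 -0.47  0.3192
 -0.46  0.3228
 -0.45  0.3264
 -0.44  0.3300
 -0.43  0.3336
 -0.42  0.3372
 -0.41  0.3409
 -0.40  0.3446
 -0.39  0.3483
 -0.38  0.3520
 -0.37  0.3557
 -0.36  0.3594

0.87

T = 0.25;  σ√T = 0.1850
d₁ = [ln(24/22) + (0.025 + 0.37²/2)·0.25] / 0.1850 = [0.0870 + 0.0234] / 0.1850 = 0.5966 which rounds to 0.60
d₂ = d₁ − σ√T = 0.5966 − 0.1850 = 0.4116 which rounds to 0.41
e^(−rT) = e^(−0.025·0.25) = 0.9938
P = 22·0.9938·N(-0.41) − 24·N(-0.60) = 22·0.9938·0.3409 − 24·0.2743 = 7.4533 − 6.5832 = 0.8701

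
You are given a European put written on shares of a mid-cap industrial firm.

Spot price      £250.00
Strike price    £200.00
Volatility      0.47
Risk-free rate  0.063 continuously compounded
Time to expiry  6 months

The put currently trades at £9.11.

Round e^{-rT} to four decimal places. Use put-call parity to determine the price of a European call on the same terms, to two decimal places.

e^(−rT) = e^(−0.063·0.5) = 0.9690
Put-call parity: C − P = S − K·e^(−rT) = 250 − 200·0.9690 = 250 − 193.8000 = 56.2000
C = P + (C − P) = 9.11 + (56.2000) = 65.3100

£65.31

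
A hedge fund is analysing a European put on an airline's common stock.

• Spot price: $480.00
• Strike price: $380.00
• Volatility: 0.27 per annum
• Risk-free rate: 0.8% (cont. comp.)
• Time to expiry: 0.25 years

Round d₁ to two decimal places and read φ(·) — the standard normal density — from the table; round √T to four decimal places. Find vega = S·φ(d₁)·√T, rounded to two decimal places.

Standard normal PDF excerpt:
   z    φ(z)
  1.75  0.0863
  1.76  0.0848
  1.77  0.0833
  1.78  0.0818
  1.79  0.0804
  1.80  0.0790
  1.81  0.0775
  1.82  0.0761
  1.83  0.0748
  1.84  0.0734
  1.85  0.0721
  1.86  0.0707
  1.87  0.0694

T = 0.25;  σ√T = 0.1350
ln(S/K) + (r + σ²/2)T = ln(480/380) + (0.008 + 0.27²/2)·0.25 = 0.2336 + 0.0111 = 0.2447
d₁ = 0.2447 / 0.1350 = 1.8128 ⇒ 1.81
√T = √0.25 = 0.5000
φ(d₁) = φ(1.81) = 0.0775
vega = S·φ(d₁)·√T = 480·0.0775·0.5000 = 18.6000

18.60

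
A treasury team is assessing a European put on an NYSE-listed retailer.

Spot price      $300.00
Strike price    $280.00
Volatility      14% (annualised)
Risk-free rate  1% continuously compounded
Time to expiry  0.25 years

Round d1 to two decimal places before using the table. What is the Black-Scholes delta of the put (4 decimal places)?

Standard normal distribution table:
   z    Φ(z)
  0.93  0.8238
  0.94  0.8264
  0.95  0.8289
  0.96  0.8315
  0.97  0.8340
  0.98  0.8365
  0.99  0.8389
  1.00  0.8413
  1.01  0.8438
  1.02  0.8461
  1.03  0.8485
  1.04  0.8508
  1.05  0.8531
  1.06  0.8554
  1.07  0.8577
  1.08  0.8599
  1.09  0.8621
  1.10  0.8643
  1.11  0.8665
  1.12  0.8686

-0.1446

σ√T = 0.14·√0.25 = 0.0700
d₁ = [ln(300/280) + (0.01 + 0.14²/2)·0.25] / 0.0700 = [0.0690 + 0.0050] / 0.0700 = 1.0563 ≈ 1.06
N(d₁) = N(1.06) = 0.8554
Δ_put = N(d₁) − 1 = 0.8554 − 1 = -0.1446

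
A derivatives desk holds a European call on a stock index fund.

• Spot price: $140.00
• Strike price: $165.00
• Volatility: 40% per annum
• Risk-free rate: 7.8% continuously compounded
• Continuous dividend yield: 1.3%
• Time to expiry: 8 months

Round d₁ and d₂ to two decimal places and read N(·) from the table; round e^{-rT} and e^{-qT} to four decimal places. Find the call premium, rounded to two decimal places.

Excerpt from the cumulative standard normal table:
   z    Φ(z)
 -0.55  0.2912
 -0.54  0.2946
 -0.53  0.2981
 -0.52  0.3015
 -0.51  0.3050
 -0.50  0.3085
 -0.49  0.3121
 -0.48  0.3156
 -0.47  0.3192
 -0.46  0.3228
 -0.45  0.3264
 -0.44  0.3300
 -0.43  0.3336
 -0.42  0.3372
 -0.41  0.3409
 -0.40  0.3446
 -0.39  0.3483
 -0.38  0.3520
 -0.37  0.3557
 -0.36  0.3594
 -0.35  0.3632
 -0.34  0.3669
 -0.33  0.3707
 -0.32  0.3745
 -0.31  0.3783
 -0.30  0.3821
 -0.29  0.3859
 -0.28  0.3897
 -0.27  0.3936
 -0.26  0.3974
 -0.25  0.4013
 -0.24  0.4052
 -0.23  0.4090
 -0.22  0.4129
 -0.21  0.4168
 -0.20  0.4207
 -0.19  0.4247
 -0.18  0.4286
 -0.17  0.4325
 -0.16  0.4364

T = 0.6667;  σ√T = 0.3266
d₁ = [ln(140/165) + (0.078 − 0.013 + 0.4²/2)·0.6667] / 0.3266 = [-0.1643 + 0.0967] / 0.3266 = -0.2071 which rounds to -0.21
d₂ = d₁ − σ√T = -0.2071 − 0.3266 = -0.5337 which rounds to -0.53
e^(−qT) = e^(−0.013·0.6667) = 0.9914;  e^(−rT) = e^(−0.078·0.6667) = 0.9493
N(d₁) = N(-0.21) = 0.4168;  N(d₂) = N(-0.53) = 0.2981
C = 140·0.9914·0.4168 − 165·0.9493·0.2981 = 57.8502 − 46.6927 = 11.1574

$11.16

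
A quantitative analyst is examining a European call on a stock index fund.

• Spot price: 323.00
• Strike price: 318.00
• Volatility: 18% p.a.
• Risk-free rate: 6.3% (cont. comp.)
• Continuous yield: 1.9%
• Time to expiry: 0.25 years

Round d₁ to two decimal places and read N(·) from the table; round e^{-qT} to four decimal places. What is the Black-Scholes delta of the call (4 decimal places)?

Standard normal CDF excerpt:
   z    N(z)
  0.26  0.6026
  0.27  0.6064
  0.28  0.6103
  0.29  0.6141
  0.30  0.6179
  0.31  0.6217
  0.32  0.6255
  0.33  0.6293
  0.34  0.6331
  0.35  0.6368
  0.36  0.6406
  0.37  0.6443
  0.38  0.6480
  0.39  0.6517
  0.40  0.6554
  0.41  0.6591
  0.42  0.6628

σ√T = 0.18 × 0.5000 = 0.0900
d₁ = [ln(323/318) + (0.063 − 0.019 + 0.18²/2)·0.25] / 0.0900 = [0.0156 + 0.0150] / 0.0900 = 0.3406 which rounds to 0.34
N(d₁) = N(0.34) = 0.6331
Δ_call = e^(−qT)·N(d₁) = 0.9953·0.6331 = 0.6301

0.6301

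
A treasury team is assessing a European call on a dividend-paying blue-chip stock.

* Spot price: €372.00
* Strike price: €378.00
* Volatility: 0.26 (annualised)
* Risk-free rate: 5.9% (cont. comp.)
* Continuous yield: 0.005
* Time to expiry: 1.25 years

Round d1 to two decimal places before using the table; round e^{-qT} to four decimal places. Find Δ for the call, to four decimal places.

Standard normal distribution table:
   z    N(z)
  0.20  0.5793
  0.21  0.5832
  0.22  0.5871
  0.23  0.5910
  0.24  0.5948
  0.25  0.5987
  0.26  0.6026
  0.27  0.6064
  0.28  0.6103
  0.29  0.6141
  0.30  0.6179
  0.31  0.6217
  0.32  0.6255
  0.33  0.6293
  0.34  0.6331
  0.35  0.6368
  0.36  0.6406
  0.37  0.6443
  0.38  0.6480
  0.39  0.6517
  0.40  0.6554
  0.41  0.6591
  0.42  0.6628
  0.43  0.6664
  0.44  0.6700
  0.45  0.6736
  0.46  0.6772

0.6216

σ√T = 0.26·√1.25 = 0.2907
d₁ = [ln(372/378) + (0.059 − 0.005 + 0.26²/2)·1.25] / 0.2907 = [-0.0160 + 0.1098] / 0.2907 = 0.3225 ≈ 0.32
N(d₁) = N(0.32) = 0.6255
Δ_call = e^(−qT)·N(d₁) = 0.9938·0.6255 = 0.6216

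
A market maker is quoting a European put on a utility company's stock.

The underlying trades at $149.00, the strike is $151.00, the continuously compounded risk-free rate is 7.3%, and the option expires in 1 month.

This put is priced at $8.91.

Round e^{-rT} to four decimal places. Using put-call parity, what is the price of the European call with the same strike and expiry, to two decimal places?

$7.83

e^(−rT) = e^(−0.073·0.08333) = 0.9939
Put-call parity: C − P = S − K·e^(−rT) = 149 − 151·0.9939 = 149 − 150.0789 = -1.0789
C = P + (C − P) = 8.91 + (-1.0789) = 7.8311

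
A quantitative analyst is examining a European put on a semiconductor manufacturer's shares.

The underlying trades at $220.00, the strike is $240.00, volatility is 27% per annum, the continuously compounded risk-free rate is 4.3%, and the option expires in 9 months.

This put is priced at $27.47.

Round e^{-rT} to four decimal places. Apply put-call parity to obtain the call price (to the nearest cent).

$15.08

exp(−rT) = exp(−0.043·0.75) = 0.9683
Put-call parity: C − P = S − K·e^(−rT) = 220 − 240·0.9683 = 220 − 232.3920 = -12.3920
C = P + (C − P) = 27.47 + (-12.3920) = 15.0780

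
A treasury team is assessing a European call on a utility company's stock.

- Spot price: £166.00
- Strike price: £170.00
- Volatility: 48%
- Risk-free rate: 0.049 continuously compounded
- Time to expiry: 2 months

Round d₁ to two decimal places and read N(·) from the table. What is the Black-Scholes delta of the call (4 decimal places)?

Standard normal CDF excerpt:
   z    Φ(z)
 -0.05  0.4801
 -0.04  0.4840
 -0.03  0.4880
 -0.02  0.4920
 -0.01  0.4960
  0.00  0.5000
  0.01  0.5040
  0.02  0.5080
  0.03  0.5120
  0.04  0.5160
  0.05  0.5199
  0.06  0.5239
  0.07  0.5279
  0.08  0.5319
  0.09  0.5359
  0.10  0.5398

0.5080

σ√T = 0.48·√0.1667 = 0.1960
d₁ = [ln(166/170) + (0.049 + ½·0.48²)·0.1667] / (σ√T) = (-0.0238 + 0.0274) / 0.1960 = 0.0181 ≈ 0.02
N(d₁) = N(0.02) = 0.5080
Δ_call = N(d₁) = 0.5080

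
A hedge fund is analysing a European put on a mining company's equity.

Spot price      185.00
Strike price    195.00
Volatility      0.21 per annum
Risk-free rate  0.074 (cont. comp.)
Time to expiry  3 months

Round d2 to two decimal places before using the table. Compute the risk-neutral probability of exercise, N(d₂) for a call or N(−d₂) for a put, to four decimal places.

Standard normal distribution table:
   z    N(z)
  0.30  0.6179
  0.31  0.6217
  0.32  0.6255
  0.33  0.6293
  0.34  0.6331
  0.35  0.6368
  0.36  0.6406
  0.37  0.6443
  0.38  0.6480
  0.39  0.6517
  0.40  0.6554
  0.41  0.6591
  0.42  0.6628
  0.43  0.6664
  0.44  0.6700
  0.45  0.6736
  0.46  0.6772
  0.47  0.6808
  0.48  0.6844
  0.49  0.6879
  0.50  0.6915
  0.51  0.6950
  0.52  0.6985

0.6480

σ√T = 0.21 × 0.5000 = 0.1050
d₁ = [ln(185/195) + (0.074 + ½·0.21²)·0.25] / (σ√T) = (-0.0526 + 0.0240) / 0.1050 = -0.2727 ≈ -0.27
d₂ = -0.2727 − 0.1050 = -0.3777 ≈ -0.38
Pr(exercise) under Q = N(−d₂) = N(0.38) = 0.6480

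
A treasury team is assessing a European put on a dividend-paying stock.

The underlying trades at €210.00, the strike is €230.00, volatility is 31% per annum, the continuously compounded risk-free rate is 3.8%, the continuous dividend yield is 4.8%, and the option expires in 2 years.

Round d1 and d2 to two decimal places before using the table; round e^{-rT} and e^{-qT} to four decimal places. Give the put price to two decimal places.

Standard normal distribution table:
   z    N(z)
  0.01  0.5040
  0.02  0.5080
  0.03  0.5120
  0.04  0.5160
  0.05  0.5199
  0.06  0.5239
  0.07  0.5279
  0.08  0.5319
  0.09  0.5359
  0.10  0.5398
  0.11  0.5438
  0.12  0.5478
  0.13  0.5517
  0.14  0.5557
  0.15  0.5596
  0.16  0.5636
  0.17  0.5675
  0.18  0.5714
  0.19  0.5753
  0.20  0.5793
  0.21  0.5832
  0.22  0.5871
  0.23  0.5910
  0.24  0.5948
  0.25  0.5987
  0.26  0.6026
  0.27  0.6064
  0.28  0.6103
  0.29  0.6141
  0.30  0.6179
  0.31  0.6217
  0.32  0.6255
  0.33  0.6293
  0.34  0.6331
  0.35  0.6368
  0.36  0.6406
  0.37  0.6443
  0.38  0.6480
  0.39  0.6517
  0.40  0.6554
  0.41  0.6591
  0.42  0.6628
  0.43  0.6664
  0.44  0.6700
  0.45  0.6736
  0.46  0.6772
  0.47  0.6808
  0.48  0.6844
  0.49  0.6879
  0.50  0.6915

σ√T = 0.31·√2 = 0.4384
ln(S/K) + (r − q + σ²/2)T = ln(210/230) + (0.038 − 0.048 + 0.31²/2)·2 = -0.0910 + 0.0761 = -0.0149
d₁ = -0.0149 / 0.4384 = -0.0339 → -0.03
d₂ = d₁ − σ√T = -0.0339 − 0.4384 = -0.4723 → -0.47
exp(−qT) = exp(−0.048·2) = 0.9085;  exp(−rT) = exp(−0.038·2) = 0.9268
N(−d₂) = N(0.47) = 0.6808;  N(−d₁) = N(0.03) = 0.5120
P = 230·0.9268·0.6808 − 210·0.9085·0.5120 = 145.1221 − 97.6819 = 47.4401

€47.44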